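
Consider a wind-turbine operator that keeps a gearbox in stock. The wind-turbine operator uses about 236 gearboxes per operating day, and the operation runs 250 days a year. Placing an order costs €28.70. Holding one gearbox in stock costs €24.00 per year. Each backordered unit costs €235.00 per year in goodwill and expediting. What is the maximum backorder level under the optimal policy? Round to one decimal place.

S* ≈ 36.5 gearboxes

Annual demand D = 236 × 250 = 59,000.
With planned backorders, Q* = √(2DS/H) · √((H+B)/B).
√(2DS/H) = √(2 × 59,000 × 28.7 / 24) = 375.644.
√((H+B)/B) = √((24+235)/235) = 1.0498.
Q* ≈ 394.359.
S* = Q* · H/(H+B) = 394.359 × 24/259 ≈ 36.543.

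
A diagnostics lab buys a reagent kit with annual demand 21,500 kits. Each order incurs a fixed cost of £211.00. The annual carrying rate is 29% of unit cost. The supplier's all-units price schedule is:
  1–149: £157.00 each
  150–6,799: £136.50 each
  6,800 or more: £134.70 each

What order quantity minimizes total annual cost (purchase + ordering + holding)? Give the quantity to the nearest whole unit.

Holding cost per unit per year at price C is H = 0.29·C.
Candidates are each tier's EOQ (if it falls in that tier) and each price-break quantity.
Tier 1 (£157.00): EOQ = 446.4 exceeds tier's upper bound 149, so this tier is dominated.
EOQ at £136.50 = 478.8 (feasible in tier 2): TC = 21,500×£136.50 + (21,500/478.8)×211 + (478.8/2)×0.29×£136.50 = £2,953,701.38.
EOQ at £134.70 = 481.9 < 6800, so use break Q=6800: TC = 21,500×£134.70 + (21,500/6800.0)×211 + (6800.0/2)×0.29×£134.70 = £3,029,531.33.
Lowest total cost is £2,953,701.38 at Q = 478.8.

Q* ≈ 479 kits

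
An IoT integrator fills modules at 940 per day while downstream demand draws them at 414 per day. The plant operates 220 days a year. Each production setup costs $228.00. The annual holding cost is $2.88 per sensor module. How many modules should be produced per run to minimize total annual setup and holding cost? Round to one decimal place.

Annual demand D = 414 × 220 = 91,080.
Production build-up factor (1 − d/p) = 1 − 414/940 = 0.5596.
Q* = √(2DS / (H(1 − d/p))) = √(2 × 91,080 × 228 / (2.88 × 0.5596)).
= √(41,532,480 / 1.6116) ≈ 5076.551.

Q* ≈ 5,076.6 modules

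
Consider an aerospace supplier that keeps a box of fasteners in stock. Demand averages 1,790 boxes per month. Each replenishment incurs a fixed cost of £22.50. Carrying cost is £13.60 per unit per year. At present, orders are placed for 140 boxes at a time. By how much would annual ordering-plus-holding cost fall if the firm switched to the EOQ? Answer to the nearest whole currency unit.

Annual demand D = 1,790 × 12 = 21,480.
EOQ = √(2DS/H) = √(2 × 21,480 × 22.5 / 13.6) ≈ 266.60.
Cost at Q* = (D/Q*)S + (Q*/2)H = √(2DSH) ≈ £3,625.71.
Cost at Q = 140: (21,480/140)×22.5 + (140/2)×13.6 = £3,452.14 + £952.00 = £4,404.14.
Excess = £4,404.14 − £3,625.71 = £778.43.

Extra cost ≈ £778 per year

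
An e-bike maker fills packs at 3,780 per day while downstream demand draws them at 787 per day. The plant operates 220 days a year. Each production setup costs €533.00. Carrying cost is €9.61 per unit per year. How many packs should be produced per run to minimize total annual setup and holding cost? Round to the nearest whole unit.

Q* ≈ 4,925 packs

Annual demand D = 787 × 220 = 173,140.
Production build-up factor (1 − d/p) = 1 − 787/3,780 = 0.7918.
Q* = √(2DS / (H(1 − d/p))) = √(2 × 173,140 × 533 / (9.61 × 0.7918)).
= √(184,567,240 / 7.6092) ≈ 4925.022.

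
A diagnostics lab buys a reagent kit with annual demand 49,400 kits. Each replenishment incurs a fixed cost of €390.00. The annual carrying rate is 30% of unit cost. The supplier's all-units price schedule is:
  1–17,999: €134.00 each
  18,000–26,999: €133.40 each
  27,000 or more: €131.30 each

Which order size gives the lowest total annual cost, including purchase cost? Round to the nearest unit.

Q* ≈ 979 kits

Holding cost per unit per year at price C is H = 0.30·C.
For each price level, check whether its EOQ is feasible; otherwise the best quantity at that price is the breakpoint.
EOQ at €134.00 = 979.0 (feasible in tier 1): TC = 49,400×€134.00 + (49,400/979.0)×390 + (979.0/2)×0.30×€134.00 = €6,658,957.16.
EOQ at €133.40 = 981.2 < 18000, so use break Q=18000: TC = 49,400×€133.40 + (49,400/18000.0)×390 + (18000.0/2)×0.30×€133.40 = €6,951,210.33.
EOQ at €131.30 = 989.0 < 27000, so use break Q=27000: TC = 49,400×€131.30 + (49,400/27000.0)×390 + (27000.0/2)×0.30×€131.30 = €7,018,698.56.
Lowest total cost is €6,658,957.16 at Q = 979.0.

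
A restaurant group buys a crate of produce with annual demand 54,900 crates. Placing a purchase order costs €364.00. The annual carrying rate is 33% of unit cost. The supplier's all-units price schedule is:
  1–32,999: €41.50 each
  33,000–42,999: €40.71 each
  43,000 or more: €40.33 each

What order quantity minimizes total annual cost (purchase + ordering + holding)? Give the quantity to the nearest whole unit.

Q* ≈ 1,708 crates

Holding cost per unit per year at price C is H = 0.33·C.
Candidates are each tier's EOQ (if it falls in that tier) and each price-break quantity.
EOQ at €41.50 = 1708.3 (feasible in tier 1): TC = 54,900×€41.50 + (54,900/1708.3)×364 + (1708.3/2)×0.33×€41.50 = €2,301,745.53.
EOQ at €40.71 = 1724.8 < 33000, so use break Q=33000: TC = 54,900×€40.71 + (54,900/33000.0)×364 + (33000.0/2)×0.33×€40.71 = €2,457,250.51.
EOQ at €40.33 = 1732.9 < 43000, so use break Q=43000: TC = 54,900×€40.33 + (54,900/43000.0)×364 + (43000.0/2)×0.33×€40.33 = €2,500,723.08.
Lowest total cost is €2,301,745.53 at Q = 1708.3.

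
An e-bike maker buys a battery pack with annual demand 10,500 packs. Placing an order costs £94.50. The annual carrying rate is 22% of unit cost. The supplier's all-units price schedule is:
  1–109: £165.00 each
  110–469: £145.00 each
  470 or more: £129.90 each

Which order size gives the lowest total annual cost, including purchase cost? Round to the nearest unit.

Q* ≈ 470 packs

Holding cost per unit per year at price C is H = 0.22·C.
Evaluate total cost at each tier's feasible EOQ or, if the EOQ is below the tier, at the tier's minimum quantity.
Tier 1 (£165.00): EOQ = 233.8 exceeds tier's upper bound 109, so this tier is dominated.
EOQ at £145.00 = 249.4 (feasible in tier 2): TC = 10,500×£145.00 + (10,500/249.4)×94.5 + (249.4/2)×0.22×£145.00 = £1,530,456.48.
EOQ at £129.90 = 263.5 < 470, so use break Q=470: TC = 10,500×£129.90 + (10,500/470.0)×94.5 + (470.0/2)×0.22×£129.90 = £1,372,777.00.
Lowest total cost is £1,372,777.00 at Q = 470.0.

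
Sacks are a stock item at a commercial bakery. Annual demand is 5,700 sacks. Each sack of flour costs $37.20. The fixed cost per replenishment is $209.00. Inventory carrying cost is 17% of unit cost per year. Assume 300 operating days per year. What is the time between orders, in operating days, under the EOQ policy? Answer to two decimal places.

T ≈ 32.31 days

Holding cost H = 0.17 × $37.20 = $6.3240 per unit per year.
The optimal lot size = √(2DS/H) = √(2 × 5,700 × 209 / 6.324) ≈ 613.80.
Cycle time = Q*/D × 300 = 613.80 / 5,700 × 300 ≈ 32.305 days.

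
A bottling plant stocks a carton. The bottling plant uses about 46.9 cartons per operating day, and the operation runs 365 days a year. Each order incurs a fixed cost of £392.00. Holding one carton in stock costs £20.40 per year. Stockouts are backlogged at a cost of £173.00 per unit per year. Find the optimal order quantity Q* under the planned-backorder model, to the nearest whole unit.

Q* ≈ 858 cartons

Annual demand D = 46.9 × 365 = 17,118.5.
With planned backorders, Q* = √(2DS/H) · √((H+B)/B).
√(2DS/H) = √(2 × 17,118.5 × 392 / 20.4) = 811.103.
√((H+B)/B) = √((20.4+173)/173) = 1.0573.
Q* ≈ 857.593.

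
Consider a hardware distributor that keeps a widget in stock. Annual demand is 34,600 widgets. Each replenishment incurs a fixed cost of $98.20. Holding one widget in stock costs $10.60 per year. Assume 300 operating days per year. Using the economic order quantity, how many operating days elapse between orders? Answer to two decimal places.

T ≈ 6.94 days

Q* = √(2DS/H) = √(2 × 34,600 × 98.2 / 10.6) ≈ 800.67.
Cycle time = Q*/D × 300 = 800.67 / 34,600 × 300 ≈ 6.942 days.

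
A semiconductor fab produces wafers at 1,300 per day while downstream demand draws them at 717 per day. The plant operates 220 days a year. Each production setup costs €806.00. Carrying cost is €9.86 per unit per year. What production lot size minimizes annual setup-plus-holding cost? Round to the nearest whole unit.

Annual demand D = 717 × 220 = 157,740.
Production build-up factor (1 − d/p) = 1 − 717/1,300 = 0.4485.
Q* = √(2DS / (H(1 − d/p))) = √(2 × 157,740 × 806 / (9.86 × 0.4485)).
= √(254,276,880 / 4.4218) ≈ 7583.198.

Q* ≈ 7,583 wafers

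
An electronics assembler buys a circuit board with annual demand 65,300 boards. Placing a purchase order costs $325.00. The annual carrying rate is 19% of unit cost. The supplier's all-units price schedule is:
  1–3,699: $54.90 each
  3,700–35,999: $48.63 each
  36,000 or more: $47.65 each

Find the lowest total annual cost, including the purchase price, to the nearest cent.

TC* ≈ $3,198,368.26

Holding cost per unit per year at price C is H = 0.19·C.
Evaluate total cost at each tier's feasible EOQ or, if the EOQ is below the tier, at the tier's minimum quantity.
EOQ at $54.90 = 2017.2 (feasible in tier 1): TC = 65,300×$54.90 + (65,300/2017.2)×325 + (2017.2/2)×0.19×$54.90 = $3,606,011.48.
EOQ at $48.63 = 2143.3 < 3700, so use break Q=3700: TC = 65,300×$48.63 + (65,300/3700.0)×325 + (3700.0/2)×0.19×$48.63 = $3,198,368.26.
EOQ at $47.65 = 2165.2 < 36000, so use break Q=36000: TC = 65,300×$47.65 + (65,300/36000.0)×325 + (36000.0/2)×0.19×$47.65 = $3,275,097.51.
Lowest total cost among the candidates is at Q = 3700.0.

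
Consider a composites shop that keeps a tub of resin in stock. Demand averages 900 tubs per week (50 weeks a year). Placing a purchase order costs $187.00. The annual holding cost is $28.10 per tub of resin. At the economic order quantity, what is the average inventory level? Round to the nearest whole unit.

Annual demand D = 900 × 50 = 45,000.
Q* = √(2DS/H) = √(2 × 45,000 × 187 / 28.1) ≈ 773.91.
Average inventory = Q*/2 ≈ 773.91 / 2 = 386.954.

Average inventory ≈ 387 tubs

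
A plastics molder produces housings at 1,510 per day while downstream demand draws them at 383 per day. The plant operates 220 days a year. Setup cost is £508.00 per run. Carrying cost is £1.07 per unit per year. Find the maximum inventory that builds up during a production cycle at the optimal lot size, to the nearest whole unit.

I_max ≈ 7,728 housings

Annual demand D = 383 × 220 = 84,260.
Production build-up factor (1 − d/p) = 1 − 383/1,510 = 0.7464.
Q* = √(2DS / (H(1 − d/p))) = √(2 × 84,260 × 508 / (1.07 × 0.7464)).
= √(85,608,160 / 0.7986) ≈ 10353.620.
Maximum inventory = Q*(1 − d/p) = 10353.620 × 0.7464 ≈ 7727.503.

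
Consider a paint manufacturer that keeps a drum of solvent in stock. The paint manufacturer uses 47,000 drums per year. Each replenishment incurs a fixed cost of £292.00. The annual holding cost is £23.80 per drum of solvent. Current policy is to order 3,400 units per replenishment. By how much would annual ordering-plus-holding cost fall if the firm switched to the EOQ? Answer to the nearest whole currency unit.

Extra cost ≈ £18,937 per year

EOQ = √(2DS/H) = √(2 × 47,000 × 292 / 23.8) ≈ 1073.91.
Cost at Q* = (D/Q*)S + (Q*/2)H = √(2DSH) ≈ £25,559.00.
Cost at Q = 3,400: (47,000/3,400)×292 + (3,400/2)×23.8 = £4,036.47 + £40,460.00 = £44,496.47.
Excess = £44,496.47 − £25,559.00 = £18,937.47.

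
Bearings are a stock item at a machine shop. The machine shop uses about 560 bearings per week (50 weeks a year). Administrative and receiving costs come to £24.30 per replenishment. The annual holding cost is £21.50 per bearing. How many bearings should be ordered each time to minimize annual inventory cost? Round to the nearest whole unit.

Q* ≈ 252 bearings

Annual demand D = 560 × 50 = 28,000.
EOQ = √(2DS / H) = √(2 × 28,000 × 24.3 / 21.5).
= √(1,360,800 / 21.5) = √63,293.0233 ≈ 251.581.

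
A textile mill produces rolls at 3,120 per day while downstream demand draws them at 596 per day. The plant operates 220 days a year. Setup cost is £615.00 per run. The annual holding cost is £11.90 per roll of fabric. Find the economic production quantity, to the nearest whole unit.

Q* ≈ 4,093 rolls

Annual demand D = 596 × 220 = 131,120.
Production build-up factor (1 − d/p) = 1 − 596/3,120 = 0.8090.
Q* = √(2DS / (H(1 − d/p))) = √(2 × 131,120 × 615 / (11.9 × 0.8090)).
= √(161,277,600 / 9.6268) ≈ 4093.042.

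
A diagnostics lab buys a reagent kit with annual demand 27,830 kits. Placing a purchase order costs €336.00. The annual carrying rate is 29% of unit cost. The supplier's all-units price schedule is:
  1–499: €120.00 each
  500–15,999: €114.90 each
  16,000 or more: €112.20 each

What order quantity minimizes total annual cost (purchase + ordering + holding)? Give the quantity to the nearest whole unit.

Holding cost per unit per year at price C is H = 0.29·C.
Evaluate total cost at each tier's feasible EOQ or, if the EOQ is below the tier, at the tier's minimum quantity.
Tier 1 (€120.00): EOQ = 733.1 exceeds tier's upper bound 499, so this tier is dominated.
EOQ at €114.90 = 749.2 (feasible in tier 2): TC = 27,830×€114.90 + (27,830/749.2)×336 + (749.2/2)×0.29×€114.90 = €3,222,630.20.
EOQ at €112.20 = 758.1 < 16000, so use break Q=16000: TC = 27,830×€112.20 + (27,830/16000.0)×336 + (16000.0/2)×0.29×€112.20 = €3,383,414.43.
Lowest total cost is €3,222,630.20 at Q = 749.2.

Q* ≈ 749 kits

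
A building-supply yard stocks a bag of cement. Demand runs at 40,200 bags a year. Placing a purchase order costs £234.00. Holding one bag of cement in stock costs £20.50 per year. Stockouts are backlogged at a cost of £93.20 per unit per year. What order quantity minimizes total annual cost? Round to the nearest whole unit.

Q* ≈ 1,058 bags

With planned backorders, Q* = √(2DS/H) · √((H+B)/B).
√(2DS/H) = √(2 × 40,200 × 234 / 20.5) = 957.986.
√((H+B)/B) = √((20.5+93.2)/93.2) = 1.1045.
Q* ≈ 1058.111.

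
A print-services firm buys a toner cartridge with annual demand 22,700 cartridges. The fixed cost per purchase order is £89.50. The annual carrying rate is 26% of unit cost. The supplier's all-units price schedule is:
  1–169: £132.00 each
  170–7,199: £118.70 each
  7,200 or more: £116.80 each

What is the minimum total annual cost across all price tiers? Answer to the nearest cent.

Holding cost per unit per year at price C is H = 0.26·C.
For each price level, check whether its EOQ is feasible; otherwise the best quantity at that price is the breakpoint.
Tier 1 (£132.00): EOQ = 344.1 exceeds tier's upper bound 169, so this tier is dominated.
EOQ at £118.70 = 362.9 (feasible in tier 2): TC = 22,700×£118.70 + (22,700/362.9)×89.5 + (362.9/2)×0.26×£118.70 = £2,705,688.28.
EOQ at £116.80 = 365.8 < 7200, so use break Q=7200: TC = 22,700×£116.80 + (22,700/7200.0)×89.5 + (7200.0/2)×0.26×£116.80 = £2,760,966.97.
Lowest total cost among the candidates is at Q = 362.9.

TC* ≈ £2,705,688.28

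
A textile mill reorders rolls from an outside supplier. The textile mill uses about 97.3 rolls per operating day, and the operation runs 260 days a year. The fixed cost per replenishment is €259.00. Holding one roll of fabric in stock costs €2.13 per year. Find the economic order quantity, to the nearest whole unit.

Q* ≈ 2,480 rolls

Annual demand D = 97.3 × 260 = 25,298.
EOQ = √(2DS / H) = √(2 × 25,298 × 259 / 2.13).
= √(13,104,364 / 2.13) = √6,152,283.5681 ≈ 2480.380.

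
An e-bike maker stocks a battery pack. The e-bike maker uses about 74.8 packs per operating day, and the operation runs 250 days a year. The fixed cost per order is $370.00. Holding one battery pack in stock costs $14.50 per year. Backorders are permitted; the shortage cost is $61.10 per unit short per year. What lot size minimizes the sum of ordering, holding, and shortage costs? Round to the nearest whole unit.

Annual demand D = 74.8 × 250 = 18,700.
With planned backorders, Q* = √(2DS/H) · √((H+B)/B).
√(2DS/H) = √(2 × 18,700 × 370 / 14.5) = 976.906.
√((H+B)/B) = √((14.5+61.1)/61.1) = 1.1123.
Q* ≈ 1086.658.

Q* ≈ 1,087 packs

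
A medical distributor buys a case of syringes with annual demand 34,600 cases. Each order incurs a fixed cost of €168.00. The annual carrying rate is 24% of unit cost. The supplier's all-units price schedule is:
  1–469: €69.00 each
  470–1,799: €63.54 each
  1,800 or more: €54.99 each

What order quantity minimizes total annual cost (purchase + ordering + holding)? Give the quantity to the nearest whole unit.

Holding cost per unit per year at price C is H = 0.24·C.
For each price level, check whether its EOQ is feasible; otherwise the best quantity at that price is the breakpoint.
Tier 1 (€69.00): EOQ = 837.9 exceeds tier's upper bound 469, so this tier is dominated.
EOQ at €63.54 = 873.1 (feasible in tier 2): TC = 34,600×€63.54 + (34,600/873.1)×168 + (873.1/2)×0.24×€63.54 = €2,211,798.87.
EOQ at €54.99 = 938.6 < 1800, so use break Q=1800: TC = 34,600×€54.99 + (34,600/1800.0)×168 + (1800.0/2)×0.24×€54.99 = €1,917,761.17.
Lowest total cost is €1,917,761.17 at Q = 1800.0.

Q* ≈ 1,800 cases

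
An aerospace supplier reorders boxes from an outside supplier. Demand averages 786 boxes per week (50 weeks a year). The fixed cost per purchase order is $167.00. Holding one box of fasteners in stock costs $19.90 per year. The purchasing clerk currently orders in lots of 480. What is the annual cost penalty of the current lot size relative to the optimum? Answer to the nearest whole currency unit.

Annual demand D = 786 × 50 = 39,300.
EOQ = √(2DS/H) = √(2 × 39,300 × 167 / 19.9) ≈ 812.16.
Cost at Q* = (D/Q*)S + (Q*/2)H = √(2DSH) ≈ $16,162.04.
Cost at Q = 480: (39,300/480)×167 + (480/2)×19.9 = $13,673.12 + $4,776.00 = $18,449.12.
Excess = $18,449.12 − $16,162.04 = $2,287.09.

Extra cost ≈ $2,287 per year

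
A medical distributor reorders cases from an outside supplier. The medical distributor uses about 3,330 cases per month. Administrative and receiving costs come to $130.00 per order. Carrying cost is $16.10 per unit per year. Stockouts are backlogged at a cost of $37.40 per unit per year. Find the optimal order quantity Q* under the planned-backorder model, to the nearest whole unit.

Q* ≈ 961 cases

Annual demand D = 3,330 × 12 = 39,960.
With planned backorders, Q* = √(2DS/H) · √((H+B)/B).
√(2DS/H) = √(2 × 39,960 × 130 / 16.1) = 803.316.
√((H+B)/B) = √((16.1+37.4)/37.4) = 1.1960.
Q* ≈ 960.788.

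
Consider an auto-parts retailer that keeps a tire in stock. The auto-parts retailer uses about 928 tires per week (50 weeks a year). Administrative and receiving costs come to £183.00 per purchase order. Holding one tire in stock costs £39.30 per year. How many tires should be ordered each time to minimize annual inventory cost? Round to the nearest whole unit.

Q* ≈ 657 tires

Annual demand D = 928 × 50 = 46,400.
EOQ = √(2DS / H) = √(2 × 46,400 × 183 / 39.3).
= √(16,982,400 / 39.3) = √432,122.1374 ≈ 657.360.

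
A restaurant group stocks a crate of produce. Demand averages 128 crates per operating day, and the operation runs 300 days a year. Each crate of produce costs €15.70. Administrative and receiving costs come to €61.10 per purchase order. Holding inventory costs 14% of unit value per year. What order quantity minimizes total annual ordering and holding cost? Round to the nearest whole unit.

Q* ≈ 1,461 crates

Annual demand D = 128 × 300 = 38,400.
Holding cost H = 0.14 × €15.70 = €2.1980 per unit per year.
EOQ = √(2DS / H) = √(2 × 38,400 × 61.1 / 2.198).
= √(4,692,480 / 2.198) = √2,134,886.2602 ≈ 1461.125.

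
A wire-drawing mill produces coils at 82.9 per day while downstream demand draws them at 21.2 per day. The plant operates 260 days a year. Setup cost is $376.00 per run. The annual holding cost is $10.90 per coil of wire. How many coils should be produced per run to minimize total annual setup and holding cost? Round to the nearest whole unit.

Q* ≈ 715 coils

Annual demand D = 21.2 × 260 = 5,512.
Production build-up factor (1 − d/p) = 1 − 21.2/82.9 = 0.7443.
Q* = √(2DS / (H(1 − d/p))) = √(2 × 5,512 × 376 / (10.9 × 0.7443)).
= √(4,145,024 / 8.1125) ≈ 714.801.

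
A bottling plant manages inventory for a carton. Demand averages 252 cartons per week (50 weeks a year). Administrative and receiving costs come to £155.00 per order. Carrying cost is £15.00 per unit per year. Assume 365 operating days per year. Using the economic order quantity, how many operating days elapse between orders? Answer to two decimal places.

T ≈ 14.78 days

Annual demand D = 252 × 50 = 12,600.
EOQ = √(2DS/H) = √(2 × 12,600 × 155 / 15) ≈ 510.29.
Cycle time = Q*/D × 365 = 510.29 / 12,600 × 365 ≈ 14.782 days.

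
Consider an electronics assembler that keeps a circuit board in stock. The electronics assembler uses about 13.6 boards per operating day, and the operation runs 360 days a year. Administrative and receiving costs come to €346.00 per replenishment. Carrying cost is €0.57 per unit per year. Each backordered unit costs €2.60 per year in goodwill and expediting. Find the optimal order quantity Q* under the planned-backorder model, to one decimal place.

Q* ≈ 2,692.0 boards

Annual demand D = 13.6 × 360 = 4,896.
With planned backorders, Q* = √(2DS/H) · √((H+B)/B).
√(2DS/H) = √(2 × 4,896 × 346 / 0.57) = 2438.015.
√((H+B)/B) = √((0.57+2.6)/2.6) = 1.1042.
Q* ≈ 2692.026.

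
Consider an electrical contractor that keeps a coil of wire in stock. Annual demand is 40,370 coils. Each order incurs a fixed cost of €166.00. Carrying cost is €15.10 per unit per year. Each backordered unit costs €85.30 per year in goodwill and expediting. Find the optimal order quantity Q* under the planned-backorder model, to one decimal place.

With planned backorders, Q* = √(2DS/H) · √((H+B)/B).
√(2DS/H) = √(2 × 40,370 × 166 / 15.1) = 942.128.
√((H+B)/B) = √((15.1+85.3)/85.3) = 1.0849.
Q* ≈ 1022.121.

Q* ≈ 1,022.1 coils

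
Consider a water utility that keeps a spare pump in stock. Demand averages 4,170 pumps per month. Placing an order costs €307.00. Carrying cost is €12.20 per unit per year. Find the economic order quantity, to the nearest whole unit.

Q* ≈ 1,587 pumps

Annual demand D = 4,170 × 12 = 50,040.
EOQ = √(2DS / H) = √(2 × 50,040 × 307 / 12.2).
= √(30,724,560 / 12.2) = √2,518,406.5574 ≈ 1586.949.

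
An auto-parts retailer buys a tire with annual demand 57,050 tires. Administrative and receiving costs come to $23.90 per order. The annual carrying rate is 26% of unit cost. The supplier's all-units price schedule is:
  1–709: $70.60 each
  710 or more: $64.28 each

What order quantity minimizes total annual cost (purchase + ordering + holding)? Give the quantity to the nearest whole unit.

Q* ≈ 710 tires

Holding cost per unit per year at price C is H = 0.26·C.
Candidates are each tier's EOQ (if it falls in that tier) and each price-break quantity.
EOQ at $70.60 = 385.4 (feasible in tier 1): TC = 57,050×$70.60 + (57,050/385.4)×23.9 + (385.4/2)×0.26×$70.60 = $4,034,805.07.
EOQ at $64.28 = 403.9 < 710, so use break Q=710: TC = 57,050×$64.28 + (57,050/710.0)×23.9 + (710.0/2)×0.26×$64.28 = $3,675,027.46.
Lowest total cost is $3,675,027.46 at Q = 710.0.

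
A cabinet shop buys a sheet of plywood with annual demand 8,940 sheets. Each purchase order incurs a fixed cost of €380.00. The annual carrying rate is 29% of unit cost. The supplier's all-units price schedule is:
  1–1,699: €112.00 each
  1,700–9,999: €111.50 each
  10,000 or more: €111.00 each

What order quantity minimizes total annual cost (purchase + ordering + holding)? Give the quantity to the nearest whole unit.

Q* ≈ 457 sheets

Holding cost per unit per year at price C is H = 0.29·C.
For each price level, check whether its EOQ is feasible; otherwise the best quantity at that price is the breakpoint.
EOQ at €112.00 = 457.4 (feasible in tier 1): TC = 8,940×€112.00 + (8,940/457.4)×380 + (457.4/2)×0.29×€112.00 = €1,016,135.37.
EOQ at €111.50 = 458.4 < 1700, so use break Q=1700: TC = 8,940×€111.50 + (8,940/1700.0)×380 + (1700.0/2)×0.29×€111.50 = €1,026,293.10.
EOQ at €111.00 = 459.4 < 10000, so use break Q=10000: TC = 8,940×€111.00 + (8,940/10000.0)×380 + (10000.0/2)×0.29×€111.00 = €1,153,629.72.
Lowest total cost is €1,016,135.37 at Q = 457.4.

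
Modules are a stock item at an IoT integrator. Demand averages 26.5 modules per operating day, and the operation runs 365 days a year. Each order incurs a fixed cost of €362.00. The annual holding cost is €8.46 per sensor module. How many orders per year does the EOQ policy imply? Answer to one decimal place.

N ≈ 10.6 orders per year

Annual demand D = 26.5 × 365 = 9,672.5.
EOQ = √(2DS/H) = √(2 × 9,672.5 × 362 / 8.46) ≈ 909.82.
Orders per year = D / Q* = 9,672.5 / 909.82 ≈ 10.631.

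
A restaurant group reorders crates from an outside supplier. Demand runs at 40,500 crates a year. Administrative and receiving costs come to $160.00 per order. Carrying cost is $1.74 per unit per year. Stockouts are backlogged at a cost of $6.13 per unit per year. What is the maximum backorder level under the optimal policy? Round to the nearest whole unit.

With planned backorders, Q* = √(2DS/H) · √((H+B)/B).
√(2DS/H) = √(2 × 40,500 × 160 / 1.74) = 2729.153.
√((H+B)/B) = √((1.74+6.13)/6.13) = 1.1331.
Q* ≈ 3092.324.
S* = Q* · H/(H+B) = 3092.324 × 1.74/7.87 ≈ 683.690.

S* ≈ 684 crates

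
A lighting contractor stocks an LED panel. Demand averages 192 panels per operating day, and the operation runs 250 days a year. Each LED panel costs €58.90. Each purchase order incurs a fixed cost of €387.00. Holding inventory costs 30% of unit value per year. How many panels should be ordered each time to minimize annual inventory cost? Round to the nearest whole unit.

Annual demand D = 192 × 250 = 48,000.
Holding cost H = 0.30 × €58.90 = €17.6700 per unit per year.
EOQ = √(2DS / H) = √(2 × 48,000 × 387 / 17.67).
= √(37,152,000 / 17.67) = √2,102,546.6893 ≈ 1450.016.

Q* ≈ 1,450 panels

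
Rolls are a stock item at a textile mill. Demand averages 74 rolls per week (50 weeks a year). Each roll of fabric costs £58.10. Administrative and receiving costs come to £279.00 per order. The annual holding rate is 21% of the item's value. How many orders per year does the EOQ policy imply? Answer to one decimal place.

N ≈ 9.0 orders per year

Annual demand D = 74 × 50 = 3,700.
Holding cost H = 0.21 × £58.10 = £12.2010 per unit per year.
EOQ = √(2DS/H) = √(2 × 3,700 × 279 / 12.201) ≈ 411.36.
Orders per year = D / Q* = 3,700 / 411.36 ≈ 8.995.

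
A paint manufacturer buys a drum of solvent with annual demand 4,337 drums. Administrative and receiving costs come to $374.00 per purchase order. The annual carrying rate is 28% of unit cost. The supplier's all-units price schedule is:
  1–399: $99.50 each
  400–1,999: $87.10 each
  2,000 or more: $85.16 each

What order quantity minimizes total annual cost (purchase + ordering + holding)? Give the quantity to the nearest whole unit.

Q* ≈ 400 drums

Holding cost per unit per year at price C is H = 0.28·C.
For each price level, check whether its EOQ is feasible; otherwise the best quantity at that price is the breakpoint.
EOQ at $99.50 = 341.2 (feasible in tier 1): TC = 4,337×$99.50 + (4,337/341.2)×374 + (341.2/2)×0.28×$99.50 = $441,038.34.
EOQ at $87.10 = 364.7 < 400, so use break Q=400: TC = 4,337×$87.10 + (4,337/400.0)×374 + (400.0/2)×0.28×$87.10 = $386,685.39.
EOQ at $85.16 = 368.8 < 2000, so use break Q=2000: TC = 4,337×$85.16 + (4,337/2000.0)×374 + (2000.0/2)×0.28×$85.16 = $393,994.74.
Lowest total cost is $386,685.39 at Q = 400.0.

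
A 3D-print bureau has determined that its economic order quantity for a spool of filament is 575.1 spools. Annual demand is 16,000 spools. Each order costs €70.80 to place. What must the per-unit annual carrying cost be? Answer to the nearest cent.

H ≈ €6.85

The basic EOQ model gives Q* = √(2DS/H); rearrange for the unknown.
From Q* = √(2DS/H): H = 2DS / Q*² = 2 × 16,000 × 70.8 / 575.1² = 6.8501.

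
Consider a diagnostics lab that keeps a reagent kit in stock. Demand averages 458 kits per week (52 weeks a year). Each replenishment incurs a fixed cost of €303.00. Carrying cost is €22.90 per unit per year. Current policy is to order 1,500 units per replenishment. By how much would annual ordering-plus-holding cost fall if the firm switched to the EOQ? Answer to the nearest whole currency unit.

Annual demand D = 458 × 52 = 23,816.
EOQ = √(2DS/H) = √(2 × 23,816 × 303 / 22.9) ≈ 793.88.
Cost at Q* = (D/Q*)S + (Q*/2)H = √(2DSH) ≈ €18,179.77.
Cost at Q = 1,500: (23,816/1,500)×303 + (1,500/2)×22.9 = €4,810.83 + €17,175.00 = €21,985.83.
Excess = €21,985.83 − €18,179.77 = €3,806.06.

Extra cost ≈ €3,806 per year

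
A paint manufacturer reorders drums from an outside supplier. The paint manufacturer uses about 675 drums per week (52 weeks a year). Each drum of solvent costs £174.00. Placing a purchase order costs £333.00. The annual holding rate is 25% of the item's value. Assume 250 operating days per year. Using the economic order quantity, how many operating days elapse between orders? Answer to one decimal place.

Annual demand D = 675 × 52 = 35,100.
Holding cost H = 0.25 × £174.00 = £43.5000 per unit per year.
Q* = √(2DS/H) = √(2 × 35,100 × 333 / 43.5) ≈ 733.07.
Cycle time = Q*/D × 250 = 733.07 / 35,100 × 250 ≈ 5.221 days.

T ≈ 5.2 days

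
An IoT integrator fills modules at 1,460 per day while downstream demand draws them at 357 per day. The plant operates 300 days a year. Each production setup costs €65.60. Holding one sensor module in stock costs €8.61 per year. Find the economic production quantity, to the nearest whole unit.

Q* ≈ 1,470 modules

Annual demand D = 357 × 300 = 107,100.
Production build-up factor (1 − d/p) = 1 − 357/1,460 = 0.7555.
Q* = √(2DS / (H(1 − d/p))) = √(2 × 107,100 × 65.6 / (8.61 × 0.7555)).
= √(14,051,520 / 6.5047) ≈ 1469.768.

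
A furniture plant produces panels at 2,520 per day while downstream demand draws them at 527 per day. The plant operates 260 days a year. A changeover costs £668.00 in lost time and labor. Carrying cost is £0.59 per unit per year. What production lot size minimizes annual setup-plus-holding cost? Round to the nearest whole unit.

Annual demand D = 527 × 260 = 137,020.
Production build-up factor (1 − d/p) = 1 − 527/2,520 = 0.7909.
Q* = √(2DS / (H(1 − d/p))) = √(2 × 137,020 × 668 / (0.59 × 0.7909)).
= √(183,058,720 / 0.4666) ≈ 19806.869.

Q* ≈ 19,807 panels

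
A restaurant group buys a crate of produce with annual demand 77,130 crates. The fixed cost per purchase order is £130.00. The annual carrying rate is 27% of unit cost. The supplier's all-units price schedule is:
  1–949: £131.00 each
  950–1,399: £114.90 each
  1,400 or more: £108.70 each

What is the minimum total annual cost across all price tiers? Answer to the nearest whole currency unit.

TC* ≈ £8,411,737

Holding cost per unit per year at price C is H = 0.27·C.
Candidates are each tier's EOQ (if it falls in that tier) and each price-break quantity.
EOQ at £131.00 = 753.0 (feasible in tier 1): TC = 77,130×£131.00 + (77,130/753.0)×130 + (753.0/2)×0.27×£131.00 = £10,130,662.74.
EOQ at £114.90 = 804.0 < 950, so use break Q=950: TC = 77,130×£114.90 + (77,130/950.0)×130 + (950.0/2)×0.27×£114.90 = £8,887,527.56.
EOQ at £108.70 = 826.6 < 1400, so use break Q=1400: TC = 77,130×£108.70 + (77,130/1400.0)×130 + (1400.0/2)×0.27×£108.70 = £8,411,737.37.
Lowest total cost among the candidates is at Q = 1400.0.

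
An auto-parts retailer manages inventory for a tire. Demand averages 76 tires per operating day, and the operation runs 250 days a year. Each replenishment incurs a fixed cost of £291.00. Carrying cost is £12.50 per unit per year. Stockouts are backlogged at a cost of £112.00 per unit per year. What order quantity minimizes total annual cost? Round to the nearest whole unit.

Q* ≈ 992 tires

Annual demand D = 76 × 250 = 19,000.
With planned backorders, Q* = √(2DS/H) · √((H+B)/B).
√(2DS/H) = √(2 × 19,000 × 291 / 12.5) = 940.553.
√((H+B)/B) = √((12.5+112)/112) = 1.0543.
Q* ≈ 991.651.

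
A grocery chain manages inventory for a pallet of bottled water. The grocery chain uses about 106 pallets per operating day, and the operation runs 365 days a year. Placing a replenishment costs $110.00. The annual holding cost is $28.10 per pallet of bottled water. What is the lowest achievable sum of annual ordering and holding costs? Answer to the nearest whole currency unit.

TC* ≈ $15,465

Annual demand D = 106 × 365 = 38,690.
Q* = √(2DS/H) = √(2 × 38,690 × 110 / 28.1) ≈ 550.37.
At the optimum the two cost components are equal, so total cost = 2·(Q*/2)H = Q*·H.
Minimum total = √(2DSH) = √(2 × 38,690 × 110 × 28.1) ≈ 15465.496.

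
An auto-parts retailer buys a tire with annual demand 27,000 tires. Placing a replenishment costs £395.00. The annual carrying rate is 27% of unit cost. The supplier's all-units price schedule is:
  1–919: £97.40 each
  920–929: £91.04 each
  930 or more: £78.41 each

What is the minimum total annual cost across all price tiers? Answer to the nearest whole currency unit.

TC* ≈ £2,138,320

Holding cost per unit per year at price C is H = 0.27·C.
Candidates are each tier's EOQ (if it falls in that tier) and each price-break quantity.
EOQ at £97.40 = 900.6 (feasible in tier 1): TC = 27,000×£97.40 + (27,000/900.6)×395 + (900.6/2)×0.27×£97.40 = £2,653,484.09.
Tier 2 (£91.04): EOQ = 931.5 exceeds tier's upper bound 929, so this tier is dominated.
EOQ at £78.41 = 1003.8 (feasible in tier 3): TC = 27,000×£78.41 + (27,000/1003.8)×395 + (1003.8/2)×0.27×£78.41 = £2,138,320.20.
Lowest total cost among the candidates is at Q = 1003.8.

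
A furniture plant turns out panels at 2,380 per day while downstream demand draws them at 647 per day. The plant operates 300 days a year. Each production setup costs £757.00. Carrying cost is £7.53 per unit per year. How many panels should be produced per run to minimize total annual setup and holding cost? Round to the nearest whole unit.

Annual demand D = 647 × 300 = 194,100.
Production build-up factor (1 − d/p) = 1 − 647/2,380 = 0.7282.
Q* = √(2DS / (H(1 − d/p))) = √(2 × 194,100 × 757 / (7.53 × 0.7282)).
= √(293,867,400 / 5.483) ≈ 7320.950.

Q* ≈ 7,321 panels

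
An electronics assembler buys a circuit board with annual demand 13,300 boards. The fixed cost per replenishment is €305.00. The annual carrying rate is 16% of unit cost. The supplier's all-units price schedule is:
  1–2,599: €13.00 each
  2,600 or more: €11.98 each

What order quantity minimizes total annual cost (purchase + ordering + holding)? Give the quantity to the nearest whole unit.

Q* ≈ 2,600 boards

Holding cost per unit per year at price C is H = 0.16·C.
Evaluate total cost at each tier's feasible EOQ or, if the EOQ is below the tier, at the tier's minimum quantity.
EOQ at €13.00 = 1975.0 (feasible in tier 1): TC = 13,300×€13.00 + (13,300/1975.0)×305 + (1975.0/2)×0.16×€13.00 = €177,007.92.
EOQ at €11.98 = 2057.3 < 2600, so use break Q=2600: TC = 13,300×€11.98 + (13,300/2600.0)×305 + (2600.0/2)×0.16×€11.98 = €163,386.03.
Lowest total cost is €163,386.03 at Q = 2600.0.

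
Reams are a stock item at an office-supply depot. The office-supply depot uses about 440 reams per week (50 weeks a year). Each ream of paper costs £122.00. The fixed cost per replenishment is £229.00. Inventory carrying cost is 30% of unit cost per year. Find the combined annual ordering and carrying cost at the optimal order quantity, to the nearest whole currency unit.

TC* ≈ £19,204

Annual demand D = 440 × 50 = 22,000.
Holding cost H = 0.30 × £122.00 = £36.6000 per unit per year.
The optimal lot size = √(2DS/H) = √(2 × 22,000 × 229 / 36.6) ≈ 524.69.
At the optimum the two cost components are equal, so total cost = 2·(Q*/2)H = Q*·H.
Minimum total = √(2DSH) = √(2 × 22,000 × 229 × 36.6) ≈ 19203.687.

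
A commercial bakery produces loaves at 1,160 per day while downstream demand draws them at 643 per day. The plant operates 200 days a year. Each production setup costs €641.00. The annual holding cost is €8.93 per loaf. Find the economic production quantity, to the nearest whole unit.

Annual demand D = 643 × 200 = 128,600.
Production build-up factor (1 − d/p) = 1 − 643/1,160 = 0.4457.
Q* = √(2DS / (H(1 − d/p))) = √(2 × 128,600 × 641 / (8.93 × 0.4457)).
= √(164,865,200 / 3.98) ≈ 6436.096.

Q* ≈ 6,436 loaves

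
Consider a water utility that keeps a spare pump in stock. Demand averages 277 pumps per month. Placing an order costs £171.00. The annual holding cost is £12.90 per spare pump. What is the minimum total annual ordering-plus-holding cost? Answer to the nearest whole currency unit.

Annual demand D = 277 × 12 = 3,324.
The optimal lot size = √(2DS/H) = √(2 × 3,324 × 171 / 12.9) ≈ 296.86.
At the optimum the two cost components are equal, so total cost = 2·(Q*/2)H = Q*·H.
Minimum total = √(2DSH) = √(2 × 3,324 × 171 × 12.9) ≈ 3829.468.

TC* ≈ £3,829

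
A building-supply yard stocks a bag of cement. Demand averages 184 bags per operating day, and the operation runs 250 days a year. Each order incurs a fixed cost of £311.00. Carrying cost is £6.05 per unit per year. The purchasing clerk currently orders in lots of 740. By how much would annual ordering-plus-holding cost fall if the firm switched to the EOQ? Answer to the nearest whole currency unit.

Annual demand D = 184 × 250 = 46,000.
EOQ = √(2DS/H) = √(2 × 46,000 × 311 / 6.05) ≈ 2174.69.
Cost at Q* = (D/Q*)S + (Q*/2)H = √(2DSH) ≈ £13,156.85.
Cost at Q = 740: (46,000/740)×311 + (740/2)×6.05 = £19,332.43 + £2,238.50 = £21,570.93.
Excess = £21,570.93 − £13,156.85 = £8,414.09.

Extra cost ≈ £8,414 per year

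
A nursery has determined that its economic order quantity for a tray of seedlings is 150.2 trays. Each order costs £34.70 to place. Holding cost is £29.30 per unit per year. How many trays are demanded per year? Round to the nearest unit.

D ≈ 9,525 trays per year

The basic EOQ model gives Q* = √(2DS/H); rearrange for the unknown.
From Q* = √(2DS/H): D = Q*²H / (2S) = 150.2² × 29.3 / (2 × 34.7) = 9524.628.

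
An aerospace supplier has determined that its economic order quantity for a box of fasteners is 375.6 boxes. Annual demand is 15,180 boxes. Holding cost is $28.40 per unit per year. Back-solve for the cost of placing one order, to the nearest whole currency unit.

The basic EOQ model gives Q* = √(2DS/H); rearrange for the unknown.
From Q* = √(2DS/H): S = Q*²H / (2D) = 375.6² × 28.4 / (2 × 15,180) = 131.9677.

S ≈ $132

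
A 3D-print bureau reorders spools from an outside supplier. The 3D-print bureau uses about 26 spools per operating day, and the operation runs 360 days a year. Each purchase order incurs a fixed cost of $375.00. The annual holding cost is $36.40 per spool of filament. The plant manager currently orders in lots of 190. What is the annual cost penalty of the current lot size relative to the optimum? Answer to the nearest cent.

Annual demand D = 26 × 360 = 9,360.
EOQ = √(2DS/H) = √(2 × 9,360 × 375 / 36.4) ≈ 439.16.
Cost at Q* = (D/Q*)S + (Q*/2)H = √(2DSH) ≈ $15,985.24.
Cost at Q = 190: (9,360/190)×375 + (190/2)×36.4 = $18,473.68 + $3,458.00 = $21,931.68.
Excess = $21,931.68 − $15,985.24 = $5,946.44.

Extra cost ≈ $5,946.44 per year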